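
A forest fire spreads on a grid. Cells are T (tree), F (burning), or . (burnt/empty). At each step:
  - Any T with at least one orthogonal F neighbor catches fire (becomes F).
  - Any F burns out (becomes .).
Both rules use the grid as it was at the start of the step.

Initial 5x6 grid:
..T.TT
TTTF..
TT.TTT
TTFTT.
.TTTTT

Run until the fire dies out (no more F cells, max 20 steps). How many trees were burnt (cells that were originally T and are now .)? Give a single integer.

Step 1: +5 fires, +2 burnt (F count now 5)
Step 2: +8 fires, +5 burnt (F count now 8)
Step 3: +4 fires, +8 burnt (F count now 4)
Step 4: +1 fires, +4 burnt (F count now 1)
Step 5: +0 fires, +1 burnt (F count now 0)
Fire out after step 5
Initially T: 20, now '.': 28
Total burnt (originally-T cells now '.'): 18

Answer: 18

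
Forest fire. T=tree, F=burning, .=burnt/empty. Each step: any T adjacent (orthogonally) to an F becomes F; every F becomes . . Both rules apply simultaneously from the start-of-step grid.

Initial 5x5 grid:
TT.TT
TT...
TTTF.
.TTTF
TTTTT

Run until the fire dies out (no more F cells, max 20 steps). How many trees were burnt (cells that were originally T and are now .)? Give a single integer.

Answer: 15

Derivation:
Step 1: +3 fires, +2 burnt (F count now 3)
Step 2: +3 fires, +3 burnt (F count now 3)
Step 3: +4 fires, +3 burnt (F count now 4)
Step 4: +3 fires, +4 burnt (F count now 3)
Step 5: +2 fires, +3 burnt (F count now 2)
Step 6: +0 fires, +2 burnt (F count now 0)
Fire out after step 6
Initially T: 17, now '.': 23
Total burnt (originally-T cells now '.'): 15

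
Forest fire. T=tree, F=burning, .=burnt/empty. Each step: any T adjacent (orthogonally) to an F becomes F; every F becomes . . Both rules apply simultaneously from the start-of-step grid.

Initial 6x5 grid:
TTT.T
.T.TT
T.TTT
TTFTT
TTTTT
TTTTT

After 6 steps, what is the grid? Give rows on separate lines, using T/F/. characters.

Step 1: 4 trees catch fire, 1 burn out
  TTT.T
  .T.TT
  T.FTT
  TF.FT
  TTFTT
  TTTTT
Step 2: 6 trees catch fire, 4 burn out
  TTT.T
  .T.TT
  T..FT
  F...F
  TF.FT
  TTFTT
Step 3: 7 trees catch fire, 6 burn out
  TTT.T
  .T.FT
  F...F
  .....
  F...F
  TF.FT
Step 4: 3 trees catch fire, 7 burn out
  TTT.T
  .T..F
  .....
  .....
  .....
  F...F
Step 5: 1 trees catch fire, 3 burn out
  TTT.F
  .T...
  .....
  .....
  .....
  .....
Step 6: 0 trees catch fire, 1 burn out
  TTT..
  .T...
  .....
  .....
  .....
  .....

TTT..
.T...
.....
.....
.....
.....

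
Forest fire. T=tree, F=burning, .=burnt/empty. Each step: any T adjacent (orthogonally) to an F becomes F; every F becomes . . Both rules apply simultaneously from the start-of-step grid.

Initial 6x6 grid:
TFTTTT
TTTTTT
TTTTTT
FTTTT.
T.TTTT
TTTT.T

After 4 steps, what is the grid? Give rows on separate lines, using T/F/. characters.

Step 1: 6 trees catch fire, 2 burn out
  F.FTTT
  TFTTTT
  FTTTTT
  .FTTT.
  F.TTTT
  TTTT.T
Step 2: 6 trees catch fire, 6 burn out
  ...FTT
  F.FTTT
  .FTTTT
  ..FTT.
  ..TTTT
  FTTT.T
Step 3: 6 trees catch fire, 6 burn out
  ....FT
  ...FTT
  ..FTTT
  ...FT.
  ..FTTT
  .FTT.T
Step 4: 6 trees catch fire, 6 burn out
  .....F
  ....FT
  ...FTT
  ....F.
  ...FTT
  ..FT.T

.....F
....FT
...FTT
....F.
...FTT
..FT.T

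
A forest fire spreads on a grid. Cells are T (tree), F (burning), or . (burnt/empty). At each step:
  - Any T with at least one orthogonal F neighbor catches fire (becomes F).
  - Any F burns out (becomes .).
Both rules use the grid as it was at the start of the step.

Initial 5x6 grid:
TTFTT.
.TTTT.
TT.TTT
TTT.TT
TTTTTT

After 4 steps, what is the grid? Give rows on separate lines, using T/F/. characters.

Step 1: 3 trees catch fire, 1 burn out
  TF.FT.
  .TFTT.
  TT.TTT
  TTT.TT
  TTTTTT
Step 2: 4 trees catch fire, 3 burn out
  F...F.
  .F.FT.
  TT.TTT
  TTT.TT
  TTTTTT
Step 3: 3 trees catch fire, 4 burn out
  ......
  ....F.
  TF.FTT
  TTT.TT
  TTTTTT
Step 4: 3 trees catch fire, 3 burn out
  ......
  ......
  F...FT
  TFT.TT
  TTTTTT

......
......
F...FT
TFT.TT
TTTTTT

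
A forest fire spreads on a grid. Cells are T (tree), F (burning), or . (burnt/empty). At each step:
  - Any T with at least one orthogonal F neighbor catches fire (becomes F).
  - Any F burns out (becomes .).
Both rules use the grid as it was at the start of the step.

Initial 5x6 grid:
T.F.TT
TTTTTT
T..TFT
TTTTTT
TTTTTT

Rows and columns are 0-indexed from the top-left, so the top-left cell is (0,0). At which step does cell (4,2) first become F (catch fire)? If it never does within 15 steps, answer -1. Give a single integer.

Step 1: cell (4,2)='T' (+5 fires, +2 burnt)
Step 2: cell (4,2)='T' (+7 fires, +5 burnt)
Step 3: cell (4,2)='T' (+5 fires, +7 burnt)
Step 4: cell (4,2)='F' (+4 fires, +5 burnt)
  -> target ignites at step 4
Step 5: cell (4,2)='.' (+2 fires, +4 burnt)
Step 6: cell (4,2)='.' (+1 fires, +2 burnt)
Step 7: cell (4,2)='.' (+0 fires, +1 burnt)
  fire out at step 7

4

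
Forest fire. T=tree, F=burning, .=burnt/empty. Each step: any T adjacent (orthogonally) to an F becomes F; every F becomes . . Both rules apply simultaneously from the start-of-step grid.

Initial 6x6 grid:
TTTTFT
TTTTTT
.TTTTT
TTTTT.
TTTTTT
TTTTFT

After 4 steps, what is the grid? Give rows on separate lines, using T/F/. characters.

Step 1: 6 trees catch fire, 2 burn out
  TTTF.F
  TTTTFT
  .TTTTT
  TTTTT.
  TTTTFT
  TTTF.F
Step 2: 8 trees catch fire, 6 burn out
  TTF...
  TTTF.F
  .TTTFT
  TTTTF.
  TTTF.F
  TTF...
Step 3: 7 trees catch fire, 8 burn out
  TF....
  TTF...
  .TTF.F
  TTTF..
  TTF...
  TF....
Step 4: 6 trees catch fire, 7 burn out
  F.....
  TF....
  .TF...
  TTF...
  TF....
  F.....

F.....
TF....
.TF...
TTF...
TF....
F.....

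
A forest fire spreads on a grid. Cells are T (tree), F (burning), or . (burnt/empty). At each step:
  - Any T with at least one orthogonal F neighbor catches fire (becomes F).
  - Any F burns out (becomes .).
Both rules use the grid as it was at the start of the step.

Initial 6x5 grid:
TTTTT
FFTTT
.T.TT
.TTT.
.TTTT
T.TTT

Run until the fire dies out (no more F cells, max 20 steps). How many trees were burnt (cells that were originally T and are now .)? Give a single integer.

Step 1: +4 fires, +2 burnt (F count now 4)
Step 2: +3 fires, +4 burnt (F count now 3)
Step 3: +5 fires, +3 burnt (F count now 5)
Step 4: +4 fires, +5 burnt (F count now 4)
Step 5: +2 fires, +4 burnt (F count now 2)
Step 6: +2 fires, +2 burnt (F count now 2)
Step 7: +1 fires, +2 burnt (F count now 1)
Step 8: +0 fires, +1 burnt (F count now 0)
Fire out after step 8
Initially T: 22, now '.': 29
Total burnt (originally-T cells now '.'): 21

Answer: 21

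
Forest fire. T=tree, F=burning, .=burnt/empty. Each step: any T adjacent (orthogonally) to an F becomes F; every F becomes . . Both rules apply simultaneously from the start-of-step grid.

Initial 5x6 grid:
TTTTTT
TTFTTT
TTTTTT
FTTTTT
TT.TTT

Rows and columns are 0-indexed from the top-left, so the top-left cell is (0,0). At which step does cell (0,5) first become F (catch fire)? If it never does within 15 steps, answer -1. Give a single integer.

Step 1: cell (0,5)='T' (+7 fires, +2 burnt)
Step 2: cell (0,5)='T' (+8 fires, +7 burnt)
Step 3: cell (0,5)='T' (+5 fires, +8 burnt)
Step 4: cell (0,5)='F' (+4 fires, +5 burnt)
  -> target ignites at step 4
Step 5: cell (0,5)='.' (+2 fires, +4 burnt)
Step 6: cell (0,5)='.' (+1 fires, +2 burnt)
Step 7: cell (0,5)='.' (+0 fires, +1 burnt)
  fire out at step 7

4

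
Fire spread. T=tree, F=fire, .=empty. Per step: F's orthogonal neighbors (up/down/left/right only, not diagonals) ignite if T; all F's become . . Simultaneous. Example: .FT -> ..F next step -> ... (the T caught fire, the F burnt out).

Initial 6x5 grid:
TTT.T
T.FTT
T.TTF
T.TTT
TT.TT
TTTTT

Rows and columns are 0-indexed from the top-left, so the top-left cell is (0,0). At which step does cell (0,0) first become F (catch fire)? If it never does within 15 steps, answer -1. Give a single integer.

Step 1: cell (0,0)='T' (+6 fires, +2 burnt)
Step 2: cell (0,0)='T' (+5 fires, +6 burnt)
Step 3: cell (0,0)='F' (+3 fires, +5 burnt)
  -> target ignites at step 3
Step 4: cell (0,0)='.' (+2 fires, +3 burnt)
Step 5: cell (0,0)='.' (+2 fires, +2 burnt)
Step 6: cell (0,0)='.' (+2 fires, +2 burnt)
Step 7: cell (0,0)='.' (+3 fires, +2 burnt)
Step 8: cell (0,0)='.' (+0 fires, +3 burnt)
  fire out at step 8

3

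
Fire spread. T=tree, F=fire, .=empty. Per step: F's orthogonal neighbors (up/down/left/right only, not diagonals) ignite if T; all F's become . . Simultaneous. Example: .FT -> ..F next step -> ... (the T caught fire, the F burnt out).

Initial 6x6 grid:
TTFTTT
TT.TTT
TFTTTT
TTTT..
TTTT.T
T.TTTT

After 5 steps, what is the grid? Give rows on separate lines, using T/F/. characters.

Step 1: 6 trees catch fire, 2 burn out
  TF.FTT
  TF.TTT
  F.FTTT
  TFTT..
  TTTT.T
  T.TTTT
Step 2: 8 trees catch fire, 6 burn out
  F...FT
  F..FTT
  ...FTT
  F.FT..
  TFTT.T
  T.TTTT
Step 3: 6 trees catch fire, 8 burn out
  .....F
  ....FT
  ....FT
  ...F..
  F.FT.T
  T.TTTT
Step 4: 5 trees catch fire, 6 burn out
  ......
  .....F
  .....F
  ......
  ...F.T
  F.FTTT
Step 5: 1 trees catch fire, 5 burn out
  ......
  ......
  ......
  ......
  .....T
  ...FTT

......
......
......
......
.....T
...FTT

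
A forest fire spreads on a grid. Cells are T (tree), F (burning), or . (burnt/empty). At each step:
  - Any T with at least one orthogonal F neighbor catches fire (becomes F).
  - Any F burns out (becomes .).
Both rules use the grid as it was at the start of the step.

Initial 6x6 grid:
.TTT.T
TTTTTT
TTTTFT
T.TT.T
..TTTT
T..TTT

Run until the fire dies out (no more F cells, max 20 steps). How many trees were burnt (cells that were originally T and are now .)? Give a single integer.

Step 1: +3 fires, +1 burnt (F count now 3)
Step 2: +5 fires, +3 burnt (F count now 5)
Step 3: +7 fires, +5 burnt (F count now 7)
Step 4: +7 fires, +7 burnt (F count now 7)
Step 5: +4 fires, +7 burnt (F count now 4)
Step 6: +0 fires, +4 burnt (F count now 0)
Fire out after step 6
Initially T: 27, now '.': 35
Total burnt (originally-T cells now '.'): 26

Answer: 26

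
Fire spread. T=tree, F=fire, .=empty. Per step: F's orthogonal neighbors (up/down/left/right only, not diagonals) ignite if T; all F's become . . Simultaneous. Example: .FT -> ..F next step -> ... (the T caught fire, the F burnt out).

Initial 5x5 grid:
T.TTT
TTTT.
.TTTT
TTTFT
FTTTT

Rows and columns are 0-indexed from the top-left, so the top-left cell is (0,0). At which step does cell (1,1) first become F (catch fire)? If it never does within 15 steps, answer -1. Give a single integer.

Step 1: cell (1,1)='T' (+6 fires, +2 burnt)
Step 2: cell (1,1)='T' (+6 fires, +6 burnt)
Step 3: cell (1,1)='T' (+3 fires, +6 burnt)
Step 4: cell (1,1)='F' (+3 fires, +3 burnt)
  -> target ignites at step 4
Step 5: cell (1,1)='.' (+1 fires, +3 burnt)
Step 6: cell (1,1)='.' (+1 fires, +1 burnt)
Step 7: cell (1,1)='.' (+0 fires, +1 burnt)
  fire out at step 7

4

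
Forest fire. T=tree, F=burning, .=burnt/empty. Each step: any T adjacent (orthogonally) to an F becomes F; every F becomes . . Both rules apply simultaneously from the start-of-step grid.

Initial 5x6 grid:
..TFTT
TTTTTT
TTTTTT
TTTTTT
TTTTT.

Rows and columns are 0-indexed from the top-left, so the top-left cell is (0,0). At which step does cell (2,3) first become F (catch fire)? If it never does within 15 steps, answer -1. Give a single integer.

Step 1: cell (2,3)='T' (+3 fires, +1 burnt)
Step 2: cell (2,3)='F' (+4 fires, +3 burnt)
  -> target ignites at step 2
Step 3: cell (2,3)='.' (+5 fires, +4 burnt)
Step 4: cell (2,3)='.' (+6 fires, +5 burnt)
Step 5: cell (2,3)='.' (+5 fires, +6 burnt)
Step 6: cell (2,3)='.' (+2 fires, +5 burnt)
Step 7: cell (2,3)='.' (+1 fires, +2 burnt)
Step 8: cell (2,3)='.' (+0 fires, +1 burnt)
  fire out at step 8

2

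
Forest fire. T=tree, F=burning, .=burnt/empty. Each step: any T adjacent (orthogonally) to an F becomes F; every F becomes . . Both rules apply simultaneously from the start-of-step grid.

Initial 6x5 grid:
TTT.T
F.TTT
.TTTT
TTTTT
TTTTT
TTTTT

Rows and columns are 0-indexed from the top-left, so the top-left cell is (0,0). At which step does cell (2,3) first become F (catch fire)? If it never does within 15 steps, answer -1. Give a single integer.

Step 1: cell (2,3)='T' (+1 fires, +1 burnt)
Step 2: cell (2,3)='T' (+1 fires, +1 burnt)
Step 3: cell (2,3)='T' (+1 fires, +1 burnt)
Step 4: cell (2,3)='T' (+1 fires, +1 burnt)
Step 5: cell (2,3)='T' (+2 fires, +1 burnt)
Step 6: cell (2,3)='F' (+4 fires, +2 burnt)
  -> target ignites at step 6
Step 7: cell (2,3)='.' (+5 fires, +4 burnt)
Step 8: cell (2,3)='.' (+5 fires, +5 burnt)
Step 9: cell (2,3)='.' (+4 fires, +5 burnt)
Step 10: cell (2,3)='.' (+2 fires, +4 burnt)
Step 11: cell (2,3)='.' (+0 fires, +2 burnt)
  fire out at step 11

6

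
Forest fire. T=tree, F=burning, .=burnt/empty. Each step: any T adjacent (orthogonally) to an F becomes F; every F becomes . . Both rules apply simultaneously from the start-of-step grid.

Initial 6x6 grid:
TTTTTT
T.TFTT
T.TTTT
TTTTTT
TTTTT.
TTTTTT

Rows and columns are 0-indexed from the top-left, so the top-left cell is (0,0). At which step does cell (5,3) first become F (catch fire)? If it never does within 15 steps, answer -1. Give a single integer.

Step 1: cell (5,3)='T' (+4 fires, +1 burnt)
Step 2: cell (5,3)='T' (+6 fires, +4 burnt)
Step 3: cell (5,3)='T' (+6 fires, +6 burnt)
Step 4: cell (5,3)='F' (+6 fires, +6 burnt)
  -> target ignites at step 4
Step 5: cell (5,3)='.' (+5 fires, +6 burnt)
Step 6: cell (5,3)='.' (+4 fires, +5 burnt)
Step 7: cell (5,3)='.' (+1 fires, +4 burnt)
Step 8: cell (5,3)='.' (+0 fires, +1 burnt)
  fire out at step 8

4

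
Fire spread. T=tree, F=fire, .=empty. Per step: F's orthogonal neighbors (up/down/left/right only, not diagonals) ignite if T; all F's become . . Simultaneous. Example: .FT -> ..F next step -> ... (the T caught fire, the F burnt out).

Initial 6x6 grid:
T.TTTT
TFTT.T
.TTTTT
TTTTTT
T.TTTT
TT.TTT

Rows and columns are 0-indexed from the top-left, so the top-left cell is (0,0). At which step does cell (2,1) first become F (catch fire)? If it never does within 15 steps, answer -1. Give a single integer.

Step 1: cell (2,1)='F' (+3 fires, +1 burnt)
  -> target ignites at step 1
Step 2: cell (2,1)='.' (+5 fires, +3 burnt)
Step 3: cell (2,1)='.' (+4 fires, +5 burnt)
Step 4: cell (2,1)='.' (+5 fires, +4 burnt)
Step 5: cell (2,1)='.' (+5 fires, +5 burnt)
Step 6: cell (2,1)='.' (+5 fires, +5 burnt)
Step 7: cell (2,1)='.' (+2 fires, +5 burnt)
Step 8: cell (2,1)='.' (+1 fires, +2 burnt)
Step 9: cell (2,1)='.' (+0 fires, +1 burnt)
  fire out at step 9

1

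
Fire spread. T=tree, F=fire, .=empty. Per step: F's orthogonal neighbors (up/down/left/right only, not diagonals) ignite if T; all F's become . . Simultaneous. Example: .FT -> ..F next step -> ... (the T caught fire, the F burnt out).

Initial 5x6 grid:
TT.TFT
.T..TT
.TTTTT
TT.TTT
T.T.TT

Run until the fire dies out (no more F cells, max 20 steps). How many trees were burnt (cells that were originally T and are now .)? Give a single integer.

Answer: 20

Derivation:
Step 1: +3 fires, +1 burnt (F count now 3)
Step 2: +2 fires, +3 burnt (F count now 2)
Step 3: +3 fires, +2 burnt (F count now 3)
Step 4: +4 fires, +3 burnt (F count now 4)
Step 5: +2 fires, +4 burnt (F count now 2)
Step 6: +2 fires, +2 burnt (F count now 2)
Step 7: +2 fires, +2 burnt (F count now 2)
Step 8: +2 fires, +2 burnt (F count now 2)
Step 9: +0 fires, +2 burnt (F count now 0)
Fire out after step 9
Initially T: 21, now '.': 29
Total burnt (originally-T cells now '.'): 20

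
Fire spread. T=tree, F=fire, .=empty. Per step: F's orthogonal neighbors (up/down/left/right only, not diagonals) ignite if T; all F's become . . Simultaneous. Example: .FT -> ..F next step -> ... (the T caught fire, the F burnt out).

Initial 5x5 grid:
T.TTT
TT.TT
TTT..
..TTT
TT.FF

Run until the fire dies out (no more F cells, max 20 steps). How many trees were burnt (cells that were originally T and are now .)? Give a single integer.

Answer: 9

Derivation:
Step 1: +2 fires, +2 burnt (F count now 2)
Step 2: +1 fires, +2 burnt (F count now 1)
Step 3: +1 fires, +1 burnt (F count now 1)
Step 4: +1 fires, +1 burnt (F count now 1)
Step 5: +2 fires, +1 burnt (F count now 2)
Step 6: +1 fires, +2 burnt (F count now 1)
Step 7: +1 fires, +1 burnt (F count now 1)
Step 8: +0 fires, +1 burnt (F count now 0)
Fire out after step 8
Initially T: 16, now '.': 18
Total burnt (originally-T cells now '.'): 9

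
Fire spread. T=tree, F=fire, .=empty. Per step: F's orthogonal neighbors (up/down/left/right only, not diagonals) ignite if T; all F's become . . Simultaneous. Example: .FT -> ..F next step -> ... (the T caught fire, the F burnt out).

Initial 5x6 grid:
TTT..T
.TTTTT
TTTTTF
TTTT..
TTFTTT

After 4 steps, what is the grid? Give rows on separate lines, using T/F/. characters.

Step 1: 5 trees catch fire, 2 burn out
  TTT..T
  .TTTTF
  TTTTF.
  TTFT..
  TF.FTT
Step 2: 8 trees catch fire, 5 burn out
  TTT..F
  .TTTF.
  TTFF..
  TF.F..
  F...FT
Step 3: 5 trees catch fire, 8 burn out
  TTT...
  .TFF..
  TF....
  F.....
  .....F
Step 4: 3 trees catch fire, 5 burn out
  TTF...
  .F....
  F.....
  ......
  ......

TTF...
.F....
F.....
......
......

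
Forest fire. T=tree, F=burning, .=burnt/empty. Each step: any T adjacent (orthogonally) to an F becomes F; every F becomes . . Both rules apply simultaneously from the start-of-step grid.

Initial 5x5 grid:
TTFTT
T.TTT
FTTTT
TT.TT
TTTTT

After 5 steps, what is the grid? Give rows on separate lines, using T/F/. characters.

Step 1: 6 trees catch fire, 2 burn out
  TF.FT
  F.FTT
  .FTTT
  FT.TT
  TTTTT
Step 2: 6 trees catch fire, 6 burn out
  F...F
  ...FT
  ..FTT
  .F.TT
  FTTTT
Step 3: 3 trees catch fire, 6 burn out
  .....
  ....F
  ...FT
  ...TT
  .FTTT
Step 4: 3 trees catch fire, 3 burn out
  .....
  .....
  ....F
  ...FT
  ..FTT
Step 5: 2 trees catch fire, 3 burn out
  .....
  .....
  .....
  ....F
  ...FT

.....
.....
.....
....F
...FT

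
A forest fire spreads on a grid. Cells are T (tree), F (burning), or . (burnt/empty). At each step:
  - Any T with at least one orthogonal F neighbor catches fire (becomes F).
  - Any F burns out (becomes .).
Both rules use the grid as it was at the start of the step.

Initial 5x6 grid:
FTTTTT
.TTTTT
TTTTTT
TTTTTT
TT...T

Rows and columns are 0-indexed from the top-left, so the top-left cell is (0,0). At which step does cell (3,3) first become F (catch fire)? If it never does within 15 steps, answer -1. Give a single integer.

Step 1: cell (3,3)='T' (+1 fires, +1 burnt)
Step 2: cell (3,3)='T' (+2 fires, +1 burnt)
Step 3: cell (3,3)='T' (+3 fires, +2 burnt)
Step 4: cell (3,3)='T' (+5 fires, +3 burnt)
Step 5: cell (3,3)='T' (+6 fires, +5 burnt)
Step 6: cell (3,3)='F' (+4 fires, +6 burnt)
  -> target ignites at step 6
Step 7: cell (3,3)='.' (+2 fires, +4 burnt)
Step 8: cell (3,3)='.' (+1 fires, +2 burnt)
Step 9: cell (3,3)='.' (+1 fires, +1 burnt)
Step 10: cell (3,3)='.' (+0 fires, +1 burnt)
  fire out at step 10

6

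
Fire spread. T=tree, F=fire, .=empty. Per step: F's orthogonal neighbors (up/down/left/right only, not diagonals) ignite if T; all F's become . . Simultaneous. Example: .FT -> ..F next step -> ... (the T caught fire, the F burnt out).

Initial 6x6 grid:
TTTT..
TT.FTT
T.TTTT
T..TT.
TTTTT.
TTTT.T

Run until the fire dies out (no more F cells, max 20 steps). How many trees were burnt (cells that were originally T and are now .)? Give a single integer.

Step 1: +3 fires, +1 burnt (F count now 3)
Step 2: +5 fires, +3 burnt (F count now 5)
Step 3: +4 fires, +5 burnt (F count now 4)
Step 4: +5 fires, +4 burnt (F count now 5)
Step 5: +3 fires, +5 burnt (F count now 3)
Step 6: +3 fires, +3 burnt (F count now 3)
Step 7: +2 fires, +3 burnt (F count now 2)
Step 8: +0 fires, +2 burnt (F count now 0)
Fire out after step 8
Initially T: 26, now '.': 35
Total burnt (originally-T cells now '.'): 25

Answer: 25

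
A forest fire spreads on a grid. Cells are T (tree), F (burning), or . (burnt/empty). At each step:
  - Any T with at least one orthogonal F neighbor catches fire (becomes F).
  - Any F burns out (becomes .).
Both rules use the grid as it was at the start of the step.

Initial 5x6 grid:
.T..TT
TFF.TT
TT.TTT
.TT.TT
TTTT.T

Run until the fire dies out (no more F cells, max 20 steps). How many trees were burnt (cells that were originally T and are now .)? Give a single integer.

Step 1: +3 fires, +2 burnt (F count now 3)
Step 2: +2 fires, +3 burnt (F count now 2)
Step 3: +2 fires, +2 burnt (F count now 2)
Step 4: +2 fires, +2 burnt (F count now 2)
Step 5: +1 fires, +2 burnt (F count now 1)
Step 6: +0 fires, +1 burnt (F count now 0)
Fire out after step 6
Initially T: 20, now '.': 20
Total burnt (originally-T cells now '.'): 10

Answer: 10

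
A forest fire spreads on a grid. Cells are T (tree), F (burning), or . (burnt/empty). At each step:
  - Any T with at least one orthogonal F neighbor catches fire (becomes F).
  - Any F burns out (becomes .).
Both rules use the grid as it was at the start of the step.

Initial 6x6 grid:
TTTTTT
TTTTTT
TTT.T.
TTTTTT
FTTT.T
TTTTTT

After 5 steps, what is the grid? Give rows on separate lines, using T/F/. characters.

Step 1: 3 trees catch fire, 1 burn out
  TTTTTT
  TTTTTT
  TTT.T.
  FTTTTT
  .FTT.T
  FTTTTT
Step 2: 4 trees catch fire, 3 burn out
  TTTTTT
  TTTTTT
  FTT.T.
  .FTTTT
  ..FT.T
  .FTTTT
Step 3: 5 trees catch fire, 4 burn out
  TTTTTT
  FTTTTT
  .FT.T.
  ..FTTT
  ...F.T
  ..FTTT
Step 4: 5 trees catch fire, 5 burn out
  FTTTTT
  .FTTTT
  ..F.T.
  ...FTT
  .....T
  ...FTT
Step 5: 4 trees catch fire, 5 burn out
  .FTTTT
  ..FTTT
  ....T.
  ....FT
  .....T
  ....FT

.FTTTT
..FTTT
....T.
....FT
.....T
....FT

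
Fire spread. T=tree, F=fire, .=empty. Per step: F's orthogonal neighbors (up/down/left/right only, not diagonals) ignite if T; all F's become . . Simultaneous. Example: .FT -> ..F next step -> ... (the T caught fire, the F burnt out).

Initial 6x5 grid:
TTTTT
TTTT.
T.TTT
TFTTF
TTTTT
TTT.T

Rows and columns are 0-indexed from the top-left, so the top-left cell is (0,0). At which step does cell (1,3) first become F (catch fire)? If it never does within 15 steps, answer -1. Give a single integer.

Step 1: cell (1,3)='T' (+6 fires, +2 burnt)
Step 2: cell (1,3)='T' (+8 fires, +6 burnt)
Step 3: cell (1,3)='F' (+5 fires, +8 burnt)
  -> target ignites at step 3
Step 4: cell (1,3)='.' (+4 fires, +5 burnt)
Step 5: cell (1,3)='.' (+2 fires, +4 burnt)
Step 6: cell (1,3)='.' (+0 fires, +2 burnt)
  fire out at step 6

3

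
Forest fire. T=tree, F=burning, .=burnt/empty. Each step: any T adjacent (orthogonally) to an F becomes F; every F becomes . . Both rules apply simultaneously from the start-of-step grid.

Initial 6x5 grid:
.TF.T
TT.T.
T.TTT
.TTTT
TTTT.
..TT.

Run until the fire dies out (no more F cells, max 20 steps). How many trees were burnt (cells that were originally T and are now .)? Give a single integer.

Step 1: +1 fires, +1 burnt (F count now 1)
Step 2: +1 fires, +1 burnt (F count now 1)
Step 3: +1 fires, +1 burnt (F count now 1)
Step 4: +1 fires, +1 burnt (F count now 1)
Step 5: +0 fires, +1 burnt (F count now 0)
Fire out after step 5
Initially T: 19, now '.': 15
Total burnt (originally-T cells now '.'): 4

Answer: 4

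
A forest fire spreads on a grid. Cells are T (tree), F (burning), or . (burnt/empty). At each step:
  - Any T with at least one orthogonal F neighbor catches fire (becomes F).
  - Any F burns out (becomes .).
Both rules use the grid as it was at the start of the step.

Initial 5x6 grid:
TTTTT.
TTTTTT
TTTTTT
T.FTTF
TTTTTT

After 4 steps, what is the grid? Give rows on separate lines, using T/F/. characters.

Step 1: 6 trees catch fire, 2 burn out
  TTTTT.
  TTTTTT
  TTFTTF
  T..FF.
  TTFTTF
Step 2: 8 trees catch fire, 6 burn out
  TTTTT.
  TTFTTF
  TF.FF.
  T.....
  TF.FF.
Step 3: 6 trees catch fire, 8 burn out
  TTFTT.
  TF.FF.
  F.....
  T.....
  F.....
Step 4: 5 trees catch fire, 6 burn out
  TF.FF.
  F.....
  ......
  F.....
  ......

TF.FF.
F.....
......
F.....
......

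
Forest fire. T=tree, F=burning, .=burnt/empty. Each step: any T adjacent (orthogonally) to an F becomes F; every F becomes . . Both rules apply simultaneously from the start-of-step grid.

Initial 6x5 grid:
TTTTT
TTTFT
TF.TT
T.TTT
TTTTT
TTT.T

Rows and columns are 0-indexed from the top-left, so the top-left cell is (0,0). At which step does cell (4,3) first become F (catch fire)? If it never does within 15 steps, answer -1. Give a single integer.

Step 1: cell (4,3)='T' (+6 fires, +2 burnt)
Step 2: cell (4,3)='T' (+7 fires, +6 burnt)
Step 3: cell (4,3)='F' (+5 fires, +7 burnt)
  -> target ignites at step 3
Step 4: cell (4,3)='.' (+4 fires, +5 burnt)
Step 5: cell (4,3)='.' (+3 fires, +4 burnt)
Step 6: cell (4,3)='.' (+0 fires, +3 burnt)
  fire out at step 6

3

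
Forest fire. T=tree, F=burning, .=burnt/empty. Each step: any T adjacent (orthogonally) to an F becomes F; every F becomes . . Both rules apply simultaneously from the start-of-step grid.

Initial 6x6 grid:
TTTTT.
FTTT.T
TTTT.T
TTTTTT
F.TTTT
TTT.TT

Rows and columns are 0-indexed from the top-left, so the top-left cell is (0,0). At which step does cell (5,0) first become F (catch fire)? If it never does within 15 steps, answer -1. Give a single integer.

Step 1: cell (5,0)='F' (+5 fires, +2 burnt)
  -> target ignites at step 1
Step 2: cell (5,0)='.' (+5 fires, +5 burnt)
Step 3: cell (5,0)='.' (+5 fires, +5 burnt)
Step 4: cell (5,0)='.' (+4 fires, +5 burnt)
Step 5: cell (5,0)='.' (+3 fires, +4 burnt)
Step 6: cell (5,0)='.' (+2 fires, +3 burnt)
Step 7: cell (5,0)='.' (+3 fires, +2 burnt)
Step 8: cell (5,0)='.' (+2 fires, +3 burnt)
Step 9: cell (5,0)='.' (+0 fires, +2 burnt)
  fire out at step 9

1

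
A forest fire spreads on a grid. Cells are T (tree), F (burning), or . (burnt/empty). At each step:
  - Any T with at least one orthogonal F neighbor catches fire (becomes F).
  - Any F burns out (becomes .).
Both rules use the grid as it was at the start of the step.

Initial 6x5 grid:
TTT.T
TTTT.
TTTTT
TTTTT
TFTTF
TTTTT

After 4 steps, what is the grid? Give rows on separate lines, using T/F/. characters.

Step 1: 7 trees catch fire, 2 burn out
  TTT.T
  TTTT.
  TTTTT
  TFTTF
  F.FF.
  TFTTF
Step 2: 8 trees catch fire, 7 burn out
  TTT.T
  TTTT.
  TFTTF
  F.FF.
  .....
  F.FF.
Step 3: 4 trees catch fire, 8 burn out
  TTT.T
  TFTT.
  F.FF.
  .....
  .....
  .....
Step 4: 4 trees catch fire, 4 burn out
  TFT.T
  F.FF.
  .....
  .....
  .....
  .....

TFT.T
F.FF.
.....
.....
.....
.....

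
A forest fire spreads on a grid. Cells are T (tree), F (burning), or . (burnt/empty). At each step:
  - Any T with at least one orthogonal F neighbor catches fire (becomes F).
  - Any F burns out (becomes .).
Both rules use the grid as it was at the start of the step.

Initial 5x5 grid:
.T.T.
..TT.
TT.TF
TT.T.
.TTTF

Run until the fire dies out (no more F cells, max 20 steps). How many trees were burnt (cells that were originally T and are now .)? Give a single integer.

Step 1: +2 fires, +2 burnt (F count now 2)
Step 2: +3 fires, +2 burnt (F count now 3)
Step 3: +3 fires, +3 burnt (F count now 3)
Step 4: +1 fires, +3 burnt (F count now 1)
Step 5: +2 fires, +1 burnt (F count now 2)
Step 6: +1 fires, +2 burnt (F count now 1)
Step 7: +0 fires, +1 burnt (F count now 0)
Fire out after step 7
Initially T: 13, now '.': 24
Total burnt (originally-T cells now '.'): 12

Answer: 12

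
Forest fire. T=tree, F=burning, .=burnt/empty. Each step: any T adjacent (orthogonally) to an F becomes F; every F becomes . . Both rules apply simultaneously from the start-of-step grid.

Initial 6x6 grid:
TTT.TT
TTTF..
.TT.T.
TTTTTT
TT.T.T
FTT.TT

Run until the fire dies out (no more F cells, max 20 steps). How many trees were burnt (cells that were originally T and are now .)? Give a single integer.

Step 1: +3 fires, +2 burnt (F count now 3)
Step 2: +6 fires, +3 burnt (F count now 6)
Step 3: +5 fires, +6 burnt (F count now 5)
Step 4: +2 fires, +5 burnt (F count now 2)
Step 5: +2 fires, +2 burnt (F count now 2)
Step 6: +2 fires, +2 burnt (F count now 2)
Step 7: +1 fires, +2 burnt (F count now 1)
Step 8: +1 fires, +1 burnt (F count now 1)
Step 9: +1 fires, +1 burnt (F count now 1)
Step 10: +0 fires, +1 burnt (F count now 0)
Fire out after step 10
Initially T: 25, now '.': 34
Total burnt (originally-T cells now '.'): 23

Answer: 23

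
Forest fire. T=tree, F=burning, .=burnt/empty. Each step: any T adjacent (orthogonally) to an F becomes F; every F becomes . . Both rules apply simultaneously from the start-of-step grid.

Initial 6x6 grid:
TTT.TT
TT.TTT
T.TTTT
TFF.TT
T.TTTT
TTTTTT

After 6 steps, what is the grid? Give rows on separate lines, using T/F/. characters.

Step 1: 3 trees catch fire, 2 burn out
  TTT.TT
  TT.TTT
  T.FTTT
  F...TT
  T.FTTT
  TTTTTT
Step 2: 5 trees catch fire, 3 burn out
  TTT.TT
  TT.TTT
  F..FTT
  ....TT
  F..FTT
  TTFTTT
Step 3: 7 trees catch fire, 5 burn out
  TTT.TT
  FT.FTT
  ....FT
  ....TT
  ....FT
  FF.FTT
Step 4: 7 trees catch fire, 7 burn out
  FTT.TT
  .F..FT
  .....F
  ....FT
  .....F
  ....FT
Step 5: 5 trees catch fire, 7 burn out
  .FT.FT
  .....F
  ......
  .....F
  ......
  .....F
Step 6: 2 trees catch fire, 5 burn out
  ..F..F
  ......
  ......
  ......
  ......
  ......

..F..F
......
......
......
......
......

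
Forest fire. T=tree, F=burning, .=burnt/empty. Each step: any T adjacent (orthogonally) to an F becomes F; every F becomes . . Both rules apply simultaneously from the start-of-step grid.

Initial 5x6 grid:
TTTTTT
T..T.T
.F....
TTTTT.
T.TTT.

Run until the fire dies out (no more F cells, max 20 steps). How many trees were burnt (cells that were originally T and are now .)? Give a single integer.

Answer: 9

Derivation:
Step 1: +1 fires, +1 burnt (F count now 1)
Step 2: +2 fires, +1 burnt (F count now 2)
Step 3: +3 fires, +2 burnt (F count now 3)
Step 4: +2 fires, +3 burnt (F count now 2)
Step 5: +1 fires, +2 burnt (F count now 1)
Step 6: +0 fires, +1 burnt (F count now 0)
Fire out after step 6
Initially T: 18, now '.': 21
Total burnt (originally-T cells now '.'): 9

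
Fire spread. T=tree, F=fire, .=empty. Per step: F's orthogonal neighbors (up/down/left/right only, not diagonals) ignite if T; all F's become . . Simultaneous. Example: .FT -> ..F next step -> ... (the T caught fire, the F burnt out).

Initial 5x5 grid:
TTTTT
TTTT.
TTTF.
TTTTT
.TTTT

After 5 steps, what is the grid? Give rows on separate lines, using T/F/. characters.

Step 1: 3 trees catch fire, 1 burn out
  TTTTT
  TTTF.
  TTF..
  TTTFT
  .TTTT
Step 2: 6 trees catch fire, 3 burn out
  TTTFT
  TTF..
  TF...
  TTF.F
  .TTFT
Step 3: 7 trees catch fire, 6 burn out
  TTF.F
  TF...
  F....
  TF...
  .TF.F
Step 4: 4 trees catch fire, 7 burn out
  TF...
  F....
  .....
  F....
  .F...
Step 5: 1 trees catch fire, 4 burn out
  F....
  .....
  .....
  .....
  .....

F....
.....
.....
.....
.....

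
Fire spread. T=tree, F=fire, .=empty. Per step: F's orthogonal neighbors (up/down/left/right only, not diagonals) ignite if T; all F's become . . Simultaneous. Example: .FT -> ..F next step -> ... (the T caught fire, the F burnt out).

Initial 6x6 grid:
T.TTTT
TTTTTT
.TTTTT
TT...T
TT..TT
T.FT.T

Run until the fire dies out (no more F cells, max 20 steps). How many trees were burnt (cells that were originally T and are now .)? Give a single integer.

Step 1: +1 fires, +1 burnt (F count now 1)
Step 2: +0 fires, +1 burnt (F count now 0)
Fire out after step 2
Initially T: 26, now '.': 11
Total burnt (originally-T cells now '.'): 1

Answer: 1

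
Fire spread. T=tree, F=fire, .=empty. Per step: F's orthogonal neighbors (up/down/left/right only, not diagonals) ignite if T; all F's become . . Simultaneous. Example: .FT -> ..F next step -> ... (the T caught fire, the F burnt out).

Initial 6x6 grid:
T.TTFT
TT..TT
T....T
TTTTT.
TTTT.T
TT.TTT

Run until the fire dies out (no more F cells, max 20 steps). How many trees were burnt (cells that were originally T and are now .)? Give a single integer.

Step 1: +3 fires, +1 burnt (F count now 3)
Step 2: +2 fires, +3 burnt (F count now 2)
Step 3: +1 fires, +2 burnt (F count now 1)
Step 4: +0 fires, +1 burnt (F count now 0)
Fire out after step 4
Initially T: 25, now '.': 17
Total burnt (originally-T cells now '.'): 6

Answer: 6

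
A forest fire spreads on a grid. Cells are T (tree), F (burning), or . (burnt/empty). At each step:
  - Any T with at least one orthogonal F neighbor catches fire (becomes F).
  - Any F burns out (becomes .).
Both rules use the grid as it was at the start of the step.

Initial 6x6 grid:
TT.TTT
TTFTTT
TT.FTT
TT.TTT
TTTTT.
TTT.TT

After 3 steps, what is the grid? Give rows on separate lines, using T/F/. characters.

Step 1: 4 trees catch fire, 2 burn out
  TT.TTT
  TF.FTT
  TT..FT
  TT.FTT
  TTTTT.
  TTT.TT
Step 2: 8 trees catch fire, 4 burn out
  TF.FTT
  F...FT
  TF...F
  TT..FT
  TTTFT.
  TTT.TT
Step 3: 8 trees catch fire, 8 burn out
  F...FT
  .....F
  F.....
  TF...F
  TTF.F.
  TTT.TT

F...FT
.....F
F.....
TF...F
TTF.F.
TTT.TT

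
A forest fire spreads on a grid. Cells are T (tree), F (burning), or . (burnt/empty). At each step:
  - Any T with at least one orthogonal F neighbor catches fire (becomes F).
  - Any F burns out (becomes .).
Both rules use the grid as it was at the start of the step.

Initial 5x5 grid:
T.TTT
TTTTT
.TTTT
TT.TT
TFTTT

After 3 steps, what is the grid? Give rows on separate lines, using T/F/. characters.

Step 1: 3 trees catch fire, 1 burn out
  T.TTT
  TTTTT
  .TTTT
  TF.TT
  F.FTT
Step 2: 3 trees catch fire, 3 burn out
  T.TTT
  TTTTT
  .FTTT
  F..TT
  ...FT
Step 3: 4 trees catch fire, 3 burn out
  T.TTT
  TFTTT
  ..FTT
  ...FT
  ....F

T.TTT
TFTTT
..FTT
...FT
....F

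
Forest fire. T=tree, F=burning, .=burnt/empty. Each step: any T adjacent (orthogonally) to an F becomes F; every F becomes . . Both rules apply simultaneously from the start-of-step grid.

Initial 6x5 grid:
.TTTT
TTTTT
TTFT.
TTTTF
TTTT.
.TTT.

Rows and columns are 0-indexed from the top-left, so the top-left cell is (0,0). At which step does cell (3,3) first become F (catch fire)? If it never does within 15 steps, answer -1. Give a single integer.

Step 1: cell (3,3)='F' (+5 fires, +2 burnt)
  -> target ignites at step 1
Step 2: cell (3,3)='.' (+7 fires, +5 burnt)
Step 3: cell (3,3)='.' (+8 fires, +7 burnt)
Step 4: cell (3,3)='.' (+3 fires, +8 burnt)
Step 5: cell (3,3)='.' (+0 fires, +3 burnt)
  fire out at step 5

1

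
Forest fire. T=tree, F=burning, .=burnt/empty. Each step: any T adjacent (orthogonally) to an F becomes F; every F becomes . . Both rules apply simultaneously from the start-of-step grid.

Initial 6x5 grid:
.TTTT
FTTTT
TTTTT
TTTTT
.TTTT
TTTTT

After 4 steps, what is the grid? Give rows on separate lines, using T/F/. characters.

Step 1: 2 trees catch fire, 1 burn out
  .TTTT
  .FTTT
  FTTTT
  TTTTT
  .TTTT
  TTTTT
Step 2: 4 trees catch fire, 2 burn out
  .FTTT
  ..FTT
  .FTTT
  FTTTT
  .TTTT
  TTTTT
Step 3: 4 trees catch fire, 4 burn out
  ..FTT
  ...FT
  ..FTT
  .FTTT
  .TTTT
  TTTTT
Step 4: 5 trees catch fire, 4 burn out
  ...FT
  ....F
  ...FT
  ..FTT
  .FTTT
  TTTTT

...FT
....F
...FT
..FTT
.FTTT
TTTTT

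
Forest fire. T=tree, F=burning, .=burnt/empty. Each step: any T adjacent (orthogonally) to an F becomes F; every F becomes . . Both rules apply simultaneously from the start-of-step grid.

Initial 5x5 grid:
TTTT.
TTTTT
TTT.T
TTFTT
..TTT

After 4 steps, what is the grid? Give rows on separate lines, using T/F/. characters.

Step 1: 4 trees catch fire, 1 burn out
  TTTT.
  TTTTT
  TTF.T
  TF.FT
  ..FTT
Step 2: 5 trees catch fire, 4 burn out
  TTTT.
  TTFTT
  TF..T
  F...F
  ...FT
Step 3: 6 trees catch fire, 5 burn out
  TTFT.
  TF.FT
  F...F
  .....
  ....F
Step 4: 4 trees catch fire, 6 burn out
  TF.F.
  F...F
  .....
  .....
  .....

TF.F.
F...F
.....
.....
.....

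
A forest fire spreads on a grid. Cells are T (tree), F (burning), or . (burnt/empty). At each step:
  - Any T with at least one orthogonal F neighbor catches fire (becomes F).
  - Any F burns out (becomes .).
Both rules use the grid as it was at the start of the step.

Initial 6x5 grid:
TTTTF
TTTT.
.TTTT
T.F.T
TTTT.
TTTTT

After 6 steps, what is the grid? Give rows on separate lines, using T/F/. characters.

Step 1: 3 trees catch fire, 2 burn out
  TTTF.
  TTTT.
  .TFTT
  T...T
  TTFT.
  TTTTT
Step 2: 8 trees catch fire, 3 burn out
  TTF..
  TTFF.
  .F.FT
  T...T
  TF.F.
  TTFTT
Step 3: 6 trees catch fire, 8 burn out
  TF...
  TF...
  ....F
  T...T
  F....
  TF.FT
Step 4: 6 trees catch fire, 6 burn out
  F....
  F....
  .....
  F...F
  .....
  F...F
Step 5: 0 trees catch fire, 6 burn out
  .....
  .....
  .....
  .....
  .....
  .....
Step 6: 0 trees catch fire, 0 burn out
  .....
  .....
  .....
  .....
  .....
  .....

.....
.....
.....
.....
.....
.....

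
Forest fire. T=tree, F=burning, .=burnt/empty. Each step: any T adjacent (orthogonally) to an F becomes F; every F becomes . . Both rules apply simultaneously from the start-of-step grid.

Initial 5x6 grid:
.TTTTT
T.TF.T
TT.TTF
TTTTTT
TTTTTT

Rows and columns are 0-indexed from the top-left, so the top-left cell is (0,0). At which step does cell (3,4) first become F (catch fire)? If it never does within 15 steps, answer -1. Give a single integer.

Step 1: cell (3,4)='T' (+6 fires, +2 burnt)
Step 2: cell (3,4)='F' (+6 fires, +6 burnt)
  -> target ignites at step 2
Step 3: cell (3,4)='.' (+4 fires, +6 burnt)
Step 4: cell (3,4)='.' (+2 fires, +4 burnt)
Step 5: cell (3,4)='.' (+3 fires, +2 burnt)
Step 6: cell (3,4)='.' (+2 fires, +3 burnt)
Step 7: cell (3,4)='.' (+1 fires, +2 burnt)
Step 8: cell (3,4)='.' (+0 fires, +1 burnt)
  fire out at step 8

2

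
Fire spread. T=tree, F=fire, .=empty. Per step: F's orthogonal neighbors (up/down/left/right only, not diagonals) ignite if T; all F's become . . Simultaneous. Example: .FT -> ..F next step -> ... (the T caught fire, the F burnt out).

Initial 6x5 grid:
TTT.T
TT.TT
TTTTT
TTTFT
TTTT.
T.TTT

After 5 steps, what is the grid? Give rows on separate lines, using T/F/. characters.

Step 1: 4 trees catch fire, 1 burn out
  TTT.T
  TT.TT
  TTTFT
  TTF.F
  TTTF.
  T.TTT
Step 2: 6 trees catch fire, 4 burn out
  TTT.T
  TT.FT
  TTF.F
  TF...
  TTF..
  T.TFT
Step 3: 6 trees catch fire, 6 burn out
  TTT.T
  TT..F
  TF...
  F....
  TF...
  T.F.F
Step 4: 4 trees catch fire, 6 burn out
  TTT.F
  TF...
  F....
  .....
  F....
  T....
Step 5: 3 trees catch fire, 4 burn out
  TFT..
  F....
  .....
  .....
  .....
  F....

TFT..
F....
.....
.....
.....
F....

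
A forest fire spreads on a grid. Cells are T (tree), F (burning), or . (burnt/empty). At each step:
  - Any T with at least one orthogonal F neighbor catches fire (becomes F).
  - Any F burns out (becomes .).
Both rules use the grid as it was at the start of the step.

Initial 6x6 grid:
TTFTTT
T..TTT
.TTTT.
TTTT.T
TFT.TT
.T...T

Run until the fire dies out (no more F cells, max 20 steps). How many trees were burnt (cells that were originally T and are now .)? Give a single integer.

Answer: 20

Derivation:
Step 1: +6 fires, +2 burnt (F count now 6)
Step 2: +6 fires, +6 burnt (F count now 6)
Step 3: +6 fires, +6 burnt (F count now 6)
Step 4: +2 fires, +6 burnt (F count now 2)
Step 5: +0 fires, +2 burnt (F count now 0)
Fire out after step 5
Initially T: 24, now '.': 32
Total burnt (originally-T cells now '.'): 20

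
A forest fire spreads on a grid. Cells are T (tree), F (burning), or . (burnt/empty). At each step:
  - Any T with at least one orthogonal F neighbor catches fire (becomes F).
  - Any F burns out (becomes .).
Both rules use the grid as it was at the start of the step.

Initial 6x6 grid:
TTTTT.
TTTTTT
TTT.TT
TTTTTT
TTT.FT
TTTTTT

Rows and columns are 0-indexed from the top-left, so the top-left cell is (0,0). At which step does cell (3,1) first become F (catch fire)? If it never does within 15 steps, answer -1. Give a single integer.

Step 1: cell (3,1)='T' (+3 fires, +1 burnt)
Step 2: cell (3,1)='T' (+5 fires, +3 burnt)
Step 3: cell (3,1)='T' (+4 fires, +5 burnt)
Step 4: cell (3,1)='F' (+7 fires, +4 burnt)
  -> target ignites at step 4
Step 5: cell (3,1)='.' (+6 fires, +7 burnt)
Step 6: cell (3,1)='.' (+4 fires, +6 burnt)
Step 7: cell (3,1)='.' (+2 fires, +4 burnt)
Step 8: cell (3,1)='.' (+1 fires, +2 burnt)
Step 9: cell (3,1)='.' (+0 fires, +1 burnt)
  fire out at step 9

4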